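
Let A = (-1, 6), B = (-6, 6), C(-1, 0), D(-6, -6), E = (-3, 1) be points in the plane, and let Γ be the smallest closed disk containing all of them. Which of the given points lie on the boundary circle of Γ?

A, B, D

The farthest pair is A–D with squared distance 169. The circle on this segment as diameter has centre (-3.5, 0) and r² = 169/4 = 42.25.
Check B: distance² to centre = 42.25 ≤ 42.25, so it lies inside.
All remaining points lie in this disk, and no smaller disk contains both endpoints, so this is the minimum enclosing circle.
The points at distance exactly r from the centre are A, B, D — 3 points.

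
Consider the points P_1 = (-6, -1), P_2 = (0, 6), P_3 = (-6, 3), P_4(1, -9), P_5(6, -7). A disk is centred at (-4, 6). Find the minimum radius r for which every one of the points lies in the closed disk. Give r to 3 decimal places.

16.401

The required radius is the distance from (-4, 6) to the farthest point.
Squared distances: 53, 16, 13, 250, 269.
Maximum is 269, attained at P_5.
r = √269 ≈ 16.401.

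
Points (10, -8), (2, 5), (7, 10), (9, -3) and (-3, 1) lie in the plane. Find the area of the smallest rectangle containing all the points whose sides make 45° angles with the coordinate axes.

In coordinates u = x + y, v = x − y the rectangle is axis-aligned; the map (x,y)→(u,v) scales areas by 2.
u-values: 2, 7, 17, 6, -2; range = 17 − (-2) = 19.
v-values: 18, -3, -3, 12, -4; range = 18 − (-4) = 22.
Area = (19 × 22) / 2 = 209.

209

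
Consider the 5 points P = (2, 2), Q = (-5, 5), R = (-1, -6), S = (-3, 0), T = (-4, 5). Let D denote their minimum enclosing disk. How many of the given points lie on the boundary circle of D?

By Welzl's lemma the MEC is supported by two points (diametrically opposite) or three points (on a circumcircle).
The farthest pair is Q–R with squared distance 137. The circle on this segment as diameter has centre (-3, -0.5) and r² = 137/4 = 34.25.
Check P: distance² to centre = 31.25 ≤ 34.25, so it lies inside.
All remaining points lie in this disk, and no smaller disk contains both endpoints, so this is the minimum enclosing circle.
The points at distance exactly r from the centre are Q, R — 2 points.

2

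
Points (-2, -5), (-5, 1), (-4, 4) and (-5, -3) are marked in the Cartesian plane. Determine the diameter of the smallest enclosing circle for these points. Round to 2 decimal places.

By Welzl's lemma the MEC is supported by two points (diametrically opposite) or three points (on a circumcircle).
The farthest pair is (-2, -5)–(-4, 4) with squared distance 85. The circle on this segment as diameter has centre (-3, -0.5) and r² = 85/4 = 21.25.
Check (-5, 1): distance² to centre = 6.25 ≤ 21.25, so it lies inside.
All remaining points lie in this disk, and no smaller disk contains both endpoints, so this is the minimum enclosing circle.
Diameter = 2r = 2√(21.25) ≈ 9.22.

9.22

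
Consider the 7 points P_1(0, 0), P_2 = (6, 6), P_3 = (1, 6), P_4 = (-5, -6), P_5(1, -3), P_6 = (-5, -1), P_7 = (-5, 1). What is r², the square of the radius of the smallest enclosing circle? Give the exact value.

The minimum enclosing circle of a finite set is fixed by two of the points (as a diameter) or three (as a circumcircle).
The farthest pair is P_2–P_4 with squared distance 265. The circle on this segment as diameter has centre (0.5, 0) and r² = 265/4 = 66.25.
Check P_1: distance² to centre = 0.25 ≤ 66.25, so it lies inside.
All remaining points lie in this disk, and no smaller disk contains both endpoints, so this is the minimum enclosing circle.

66.25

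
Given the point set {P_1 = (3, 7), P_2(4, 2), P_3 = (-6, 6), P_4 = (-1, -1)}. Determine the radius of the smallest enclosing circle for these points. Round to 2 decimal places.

5.39

The minimum enclosing circle of a finite set is fixed by two of the points (as a diameter) or three (as a circumcircle).
The farthest pair is P_2–P_3 with squared distance 116. The circle on this segment as diameter has centre (-1, 4) and r² = 116/4 = 29.
Check P_1: distance² to centre = 25 ≤ 29, so it lies inside.
All remaining points lie in this disk, and no smaller disk contains both endpoints, so this is the minimum enclosing circle.
r = √29 ≈ 5.39.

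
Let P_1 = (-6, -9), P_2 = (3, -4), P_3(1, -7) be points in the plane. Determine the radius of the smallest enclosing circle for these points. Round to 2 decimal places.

Side lengths²: P_1P_2² = 106, P_1P_3² = 53, P_2P_3² = 13.
Since P_1P_2² = 106 ≥ 53 + 13 = 66, the angle opposite P_1P_2 is not acute, so the smallest enclosing circle has P_1P_2 as diameter.
Centre = midpoint of P_1P_2 = (-1.5, -6.5), r² = 106/4 = 26.5.
r = √(26.5) ≈ 5.15.

5.15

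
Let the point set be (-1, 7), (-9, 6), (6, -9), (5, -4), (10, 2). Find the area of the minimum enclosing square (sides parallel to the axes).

361

The bounding box has width 19 and height 16.
An axis-aligned square enclosing the set must have side ≥ max(width, height).
So the minimum side is max(19, 16) = 19.
Area = 19² = 361.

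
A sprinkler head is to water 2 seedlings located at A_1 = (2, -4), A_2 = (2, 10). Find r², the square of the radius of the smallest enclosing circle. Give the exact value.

49

The smallest circle enclosing two points has them as diameter endpoints.
Centre = midpoint = (2, 3); r² = |A_1A_2|²/4 = 196/4 = 49.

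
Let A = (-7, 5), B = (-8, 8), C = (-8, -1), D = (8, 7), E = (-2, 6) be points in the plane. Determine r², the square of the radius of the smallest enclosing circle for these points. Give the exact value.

A smallest enclosing disk is always determined by at most three of the input points on its boundary.
The minimum enclosing circle is determined by three boundary points: B, C, D.
Their circumcentre is (-0.25, 3.5) with r² = 80.3125.
The farthest remaining point A is at distance² 47.8125 ≤ 80.3125.

80.3125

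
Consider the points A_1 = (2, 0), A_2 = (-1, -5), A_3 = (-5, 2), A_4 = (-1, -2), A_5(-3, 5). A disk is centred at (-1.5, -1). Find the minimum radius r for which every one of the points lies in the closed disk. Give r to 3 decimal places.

6.185

The required radius is the distance from (-1.5, -1) to the farthest point.
Squared distances: 13.25, 16.25, 21.25, 1.25, 38.25.
Maximum is 38.25, attained at A_5.
r = √(38.25) ≈ 6.185.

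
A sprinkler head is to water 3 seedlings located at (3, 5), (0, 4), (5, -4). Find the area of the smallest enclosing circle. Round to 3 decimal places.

Call the three points A, B, C in the order given.
Side lengths²: AB² = 10, AC² = 85, BC² = 89.
Since BC² = 89 < 85 + 10 = 95, the triangle is acute, so the smallest enclosing circle is the circumcircle.
Circumcentre = (169/58, 15/58), r² = 37825/1682.
Area = π·r² = π·37825/1682 ≈ 70.648.

70.648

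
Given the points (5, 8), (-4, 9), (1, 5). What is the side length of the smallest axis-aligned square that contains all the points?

The bounding box has width 9 and height 4.
An axis-aligned square enclosing the set must have side ≥ max(width, height).
So the minimum side is max(9, 4) = 9.

9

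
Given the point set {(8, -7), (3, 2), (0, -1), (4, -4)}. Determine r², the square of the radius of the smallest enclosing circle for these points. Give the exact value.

1325/49

By Welzl's lemma the MEC is supported by two points (diametrically opposite) or three points (on a circumcircle).
The minimum enclosing circle is determined by three boundary points: (8, -7), (3, 2), (0, -1).
Their circumcentre is (34/7, -20/7) with r² = 1325/49.
The farthest remaining point (4, -4) is at distance² 100/49 ≤ 1325/49.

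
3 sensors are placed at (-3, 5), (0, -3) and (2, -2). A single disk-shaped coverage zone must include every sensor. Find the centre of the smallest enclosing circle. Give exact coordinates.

Call the three points A, B, C in the order given.
Side lengths²: AB² = 73, AC² = 74, BC² = 5.
Since AC² = 74 < 73 + 5 = 78, the triangle is acute, so the smallest enclosing circle is the circumcircle.
Circumcentre = (-33/38, 47/38), r² = 13505/722.
Centre = (-33/38, 47/38).

(-33/38, 47/38)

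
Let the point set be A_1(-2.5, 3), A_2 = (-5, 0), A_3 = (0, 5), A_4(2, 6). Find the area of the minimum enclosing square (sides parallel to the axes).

The bounding box has width 7 and height 6.
An axis-aligned square enclosing the set must have side ≥ max(width, height).
So the minimum side is max(7, 6) = 7.
Area = 7² = 49.

49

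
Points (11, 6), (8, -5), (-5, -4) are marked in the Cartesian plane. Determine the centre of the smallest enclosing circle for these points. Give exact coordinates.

Call the three points A, B, C in the order given.
Side lengths²: AB² = 130, AC² = 356, BC² = 170.
Since AC² = 356 ≥ 170 + 130 = 300, the angle opposite AC is not acute, so the smallest enclosing circle has AC as diameter.
Centre = midpoint of AC = (3, 1), r² = 356/4 = 89.
Centre = (3, 1).

(3, 1)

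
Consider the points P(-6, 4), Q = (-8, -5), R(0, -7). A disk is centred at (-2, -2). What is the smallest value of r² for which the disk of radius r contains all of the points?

52

The required radius is the distance from (-2, -2) to the farthest point.
Squared distances: 52, 45, 29.
Maximum is 52, attained at P.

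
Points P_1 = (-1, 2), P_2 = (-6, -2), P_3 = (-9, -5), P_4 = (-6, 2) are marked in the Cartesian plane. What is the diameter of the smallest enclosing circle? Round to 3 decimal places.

10.630

The farthest pair is P_1–P_3 with squared distance 113. The circle on this segment as diameter has centre (-5, -1.5) and r² = 113/4 = 28.25.
Check P_2: distance² to centre = 1.25 ≤ 28.25, so it lies inside.
All remaining points lie in this disk, and no smaller disk contains both endpoints, so this is the minimum enclosing circle.
Diameter = 2r = 2√(28.25) ≈ 10.630.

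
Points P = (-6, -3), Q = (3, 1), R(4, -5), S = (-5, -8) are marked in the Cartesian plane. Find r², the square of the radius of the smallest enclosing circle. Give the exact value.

The farthest pair is Q–S with squared distance 145. The circle on this segment as diameter has centre (-1, -3.5) and r² = 145/4 = 36.25.
Check P: distance² to centre = 25.25 ≤ 36.25, so it lies inside.
All remaining points lie in this disk, and no smaller disk contains both endpoints, so this is the minimum enclosing circle.

36.25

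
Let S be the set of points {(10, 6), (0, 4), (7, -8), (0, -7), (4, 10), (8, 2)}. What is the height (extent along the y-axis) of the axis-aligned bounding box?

max y = 10, min y = -8, so height = 18.

18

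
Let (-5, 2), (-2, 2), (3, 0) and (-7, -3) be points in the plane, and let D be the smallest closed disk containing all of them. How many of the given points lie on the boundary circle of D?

2

By Welzl's lemma the MEC is supported by two points (diametrically opposite) or three points (on a circumcircle).
The farthest pair is (3, 0)–(-7, -3) with squared distance 109. The circle on this segment as diameter has centre (-2, -1.5) and r² = 109/4 = 27.25.
Check (-5, 2): distance² to centre = 21.25 ≤ 27.25, so it lies inside.
All remaining points lie in this disk, and no smaller disk contains both endpoints, so this is the minimum enclosing circle.
The points at distance exactly r from the centre are (3, 0), (-7, -3) — 2 points.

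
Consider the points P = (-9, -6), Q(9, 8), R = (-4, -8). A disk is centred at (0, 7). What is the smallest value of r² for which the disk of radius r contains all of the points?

250

The required radius is the distance from (0, 7) to the farthest point.
Squared distances: 250, 82, 241.
Maximum is 250, attained at P.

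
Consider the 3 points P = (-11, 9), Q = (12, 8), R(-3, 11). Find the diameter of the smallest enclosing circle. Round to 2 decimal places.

Side lengths²: PQ² = 530, PR² = 68, QR² = 234.
Since PQ² = 530 ≥ 234 + 68 = 302, the angle opposite PQ is not acute, so the smallest enclosing circle has PQ as diameter.
Centre = midpoint of PQ = (0.5, 8.5), r² = 530/4 = 132.5.
Diameter = 2r = 2√(132.5) ≈ 23.02.

23.02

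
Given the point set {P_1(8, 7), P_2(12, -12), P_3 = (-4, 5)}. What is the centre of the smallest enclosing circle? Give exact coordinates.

(4, -3.5)

Side lengths²: P_1P_2² = 377, P_1P_3² = 148, P_2P_3² = 545.
Since P_2P_3² = 545 ≥ 377 + 148 = 525, the angle opposite P_2P_3 is not acute, so the smallest enclosing circle has P_2P_3 as diameter.
Centre = midpoint of P_2P_3 = (4, -3.5), r² = 545/4 = 136.25.
Centre = (4, -3.5).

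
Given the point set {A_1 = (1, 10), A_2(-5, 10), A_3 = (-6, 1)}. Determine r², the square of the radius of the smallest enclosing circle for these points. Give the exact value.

32.5

Side lengths²: A_1A_2² = 36, A_1A_3² = 130, A_2A_3² = 82.
Since A_1A_3² = 130 ≥ 82 + 36 = 118, the angle opposite A_1A_3 is not acute, so the smallest enclosing circle has A_1A_3 as diameter.
Centre = midpoint of A_1A_3 = (-2.5, 5.5), r² = 130/4 = 32.5.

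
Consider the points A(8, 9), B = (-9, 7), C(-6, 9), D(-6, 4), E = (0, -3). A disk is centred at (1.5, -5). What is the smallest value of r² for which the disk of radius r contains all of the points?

254.25

The required radius is the distance from (1.5, -5) to the farthest point.
Squared distances: 238.25, 254.25, 252.25, 137.25, 6.25.
Maximum is 254.25, attained at B.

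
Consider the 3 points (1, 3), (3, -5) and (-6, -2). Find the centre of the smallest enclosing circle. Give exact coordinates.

(-10/11, -19/11)

Call the three points A, B, C in the order given.
Side lengths²: AB² = 68, AC² = 74, BC² = 90.
Since BC² = 90 < 74 + 68 = 142, the triangle is acute, so the smallest enclosing circle is the circumcircle.
Circumcentre = (-10/11, -19/11), r² = 3145/121.
Centre = (-10/11, -19/11).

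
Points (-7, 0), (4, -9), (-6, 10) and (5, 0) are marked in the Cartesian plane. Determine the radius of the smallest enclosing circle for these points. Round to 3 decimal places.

10.735

The farthest pair is (4, -9)–(-6, 10) with squared distance 461. The circle on this segment as diameter has centre (-1, 0.5) and r² = 461/4 = 115.25.
Check (-7, 0): distance² to centre = 36.25 ≤ 115.25, so it lies inside.
All remaining points lie in this disk, and no smaller disk contains both endpoints, so this is the minimum enclosing circle.
r = √(115.25) ≈ 10.735.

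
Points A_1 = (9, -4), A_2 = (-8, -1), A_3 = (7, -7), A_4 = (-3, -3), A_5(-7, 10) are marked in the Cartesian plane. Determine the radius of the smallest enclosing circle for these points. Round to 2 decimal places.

The farthest pair is A_3–A_5 with squared distance 485. The circle on this segment as diameter has centre (0, 1.5) and r² = 485/4 = 121.25.
Check A_1: distance² to centre = 111.25 ≤ 121.25, so it lies inside.
All remaining points lie in this disk, and no smaller disk contains both endpoints, so this is the minimum enclosing circle.
r = √(121.25) ≈ 11.01.

11.01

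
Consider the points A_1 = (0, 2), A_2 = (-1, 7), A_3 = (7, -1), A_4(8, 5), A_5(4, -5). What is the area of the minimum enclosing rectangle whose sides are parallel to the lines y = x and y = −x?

119

In coordinates u = x + y, v = x − y the rectangle is axis-aligned; the map (x,y)→(u,v) scales areas by 2.
u-values: 2, 6, 6, 13, -1; range = 13 − (-1) = 14.
v-values: -2, -8, 8, 3, 9; range = 9 − (-8) = 17.
Area = (14 × 17) / 2 = 119.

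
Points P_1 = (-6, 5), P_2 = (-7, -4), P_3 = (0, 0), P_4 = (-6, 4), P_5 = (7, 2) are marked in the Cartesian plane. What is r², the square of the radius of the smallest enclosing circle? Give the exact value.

A smallest enclosing disk is always determined by at most three of the input points on its boundary.
The minimum enclosing circle is determined by three boundary points: P_1, P_2, P_5.
Their circumcentre is (-0.35, -11/60) with r² = 105821/1800.
The farthest remaining point P_4 is at distance² 88961/1800 ≤ 105821/1800.

105821/1800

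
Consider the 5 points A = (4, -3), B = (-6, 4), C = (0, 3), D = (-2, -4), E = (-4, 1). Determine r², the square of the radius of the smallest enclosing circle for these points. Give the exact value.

A smallest enclosing disk is always determined by at most three of the input points on its boundary.
The farthest pair is A–B with squared distance 149. The circle on this segment as diameter has centre (-1, 0.5) and r² = 149/4 = 37.25.
Check C: distance² to centre = 7.25 ≤ 37.25, so it lies inside.
All remaining points lie in this disk, and no smaller disk contains both endpoints, so this is the minimum enclosing circle.

37.25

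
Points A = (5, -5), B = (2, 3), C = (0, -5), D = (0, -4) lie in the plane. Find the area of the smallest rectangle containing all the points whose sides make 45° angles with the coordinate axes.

In coordinates u = x + y, v = x − y the rectangle is axis-aligned; the map (x,y)→(u,v) scales areas by 2.
u-values: 0, 5, -5, -4; range = 5 − (-5) = 10.
v-values: 10, -1, 5, 4; range = 10 − (-1) = 11.
Area = (10 × 11) / 2 = 55.

55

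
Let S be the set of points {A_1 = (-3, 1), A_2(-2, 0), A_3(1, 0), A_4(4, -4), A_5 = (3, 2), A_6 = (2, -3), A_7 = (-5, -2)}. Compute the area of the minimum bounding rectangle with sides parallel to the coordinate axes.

54

x ranges over [-5, 4], width 9.
y ranges over [-4, 2], height 6.
Area = 9 × 6 = 54.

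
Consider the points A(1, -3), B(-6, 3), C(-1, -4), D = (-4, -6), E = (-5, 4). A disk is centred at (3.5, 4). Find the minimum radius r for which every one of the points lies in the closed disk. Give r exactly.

12.5

The required radius is the distance from (3.5, 4) to the farthest point.
Squared distances: 55.25, 91.25, 84.25, 156.25, 72.25.
Maximum is 156.25, attained at D.
r = √(156.25) = 12.5.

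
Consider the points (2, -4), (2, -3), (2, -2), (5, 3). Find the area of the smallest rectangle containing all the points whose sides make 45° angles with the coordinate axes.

20

In coordinates u = x + y, v = x − y the rectangle is axis-aligned; the map (x,y)→(u,v) scales areas by 2.
u-values: -2, -1, 0, 8; range = 8 − (-2) = 10.
v-values: 6, 5, 4, 2; range = 6 − 2 = 4.
Area = (10 × 4) / 2 = 20.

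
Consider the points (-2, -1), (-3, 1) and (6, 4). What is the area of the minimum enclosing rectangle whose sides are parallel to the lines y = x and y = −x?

39

In coordinates u = x + y, v = x − y the rectangle is axis-aligned; the map (x,y)→(u,v) scales areas by 2.
u-values: -3, -2, 10; range = 10 − (-3) = 13.
v-values: -1, -4, 2; range = 2 − (-4) = 6.
Area = (13 × 6) / 2 = 39.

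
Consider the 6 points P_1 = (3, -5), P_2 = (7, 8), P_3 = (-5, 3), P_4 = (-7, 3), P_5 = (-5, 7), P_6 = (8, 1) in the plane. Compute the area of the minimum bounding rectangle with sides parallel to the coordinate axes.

195

x ranges over [-7, 8], width 15.
y ranges over [-5, 8], height 13.
Area = 15 × 13 = 195.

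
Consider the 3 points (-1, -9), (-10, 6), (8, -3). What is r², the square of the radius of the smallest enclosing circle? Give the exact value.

9945/98

Call the three points A, B, C in the order given.
Side lengths²: AB² = 306, AC² = 117, BC² = 405.
Since BC² = 405 < 306 + 117 = 423, the triangle is acute, so the smallest enclosing circle is the circumcircle.
Circumcentre = (-17/14, 15/14), r² = 9945/98.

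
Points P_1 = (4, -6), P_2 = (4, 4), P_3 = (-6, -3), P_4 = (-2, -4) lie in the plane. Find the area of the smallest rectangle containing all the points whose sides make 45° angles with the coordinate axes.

110.5

In coordinates u = x + y, v = x − y the rectangle is axis-aligned; the map (x,y)→(u,v) scales areas by 2.
u-values: -2, 8, -9, -6; range = 8 − (-9) = 17.
v-values: 10, 0, -3, 2; range = 10 − (-3) = 13.
Area = (17 × 13) / 2 = 110.5.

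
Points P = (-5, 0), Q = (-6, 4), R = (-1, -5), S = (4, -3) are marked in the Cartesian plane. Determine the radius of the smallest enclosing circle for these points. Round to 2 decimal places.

By Welzl's lemma the MEC is supported by two points (diametrically opposite) or three points (on a circumcircle).
The farthest pair is Q–S with squared distance 149. The circle on this segment as diameter has centre (-1, 0.5) and r² = 149/4 = 37.25.
Check P: distance² to centre = 16.25 ≤ 37.25, so it lies inside.
All remaining points lie in this disk, and no smaller disk contains both endpoints, so this is the minimum enclosing circle.
r = √(37.25) ≈ 6.10.

6.10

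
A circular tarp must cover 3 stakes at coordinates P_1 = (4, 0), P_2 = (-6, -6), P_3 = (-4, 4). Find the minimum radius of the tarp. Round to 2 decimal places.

Side lengths²: P_1P_2² = 136, P_1P_3² = 80, P_2P_3² = 104.
Since P_1P_2² = 136 < 104 + 80 = 184, the triangle is acute, so the smallest enclosing circle is the circumcircle.
Circumcentre = (-20/11, -18/11), r² = 4420/121.
r = √(4420/121) ≈ 6.04.

6.04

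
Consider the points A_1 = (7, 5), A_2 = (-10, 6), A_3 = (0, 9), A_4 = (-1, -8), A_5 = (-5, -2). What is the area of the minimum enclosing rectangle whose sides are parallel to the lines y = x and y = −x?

241.5

In coordinates u = x + y, v = x − y the rectangle is axis-aligned; the map (x,y)→(u,v) scales areas by 2.
u-values: 12, -4, 9, -9, -7; range = 12 − (-9) = 21.
v-values: 2, -16, -9, 7, -3; range = 7 − (-16) = 23.
Area = (21 × 23) / 2 = 241.5.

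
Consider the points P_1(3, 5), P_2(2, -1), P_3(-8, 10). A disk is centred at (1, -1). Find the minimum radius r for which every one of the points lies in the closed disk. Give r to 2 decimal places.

14.21

The required radius is the distance from (1, -1) to the farthest point.
Squared distances: 40, 1, 202.
Maximum is 202, attained at P_3.
r = √202 ≈ 14.21.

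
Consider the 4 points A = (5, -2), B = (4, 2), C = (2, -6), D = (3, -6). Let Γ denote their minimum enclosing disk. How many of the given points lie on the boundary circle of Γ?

2

The minimum enclosing circle of a finite set is fixed by two of the points (as a diameter) or three (as a circumcircle).
The farthest pair is B–C with squared distance 68. The circle on this segment as diameter has centre (3, -2) and r² = 68/4 = 17.
Check A: distance² to centre = 4 ≤ 17, so it lies inside.
All remaining points lie in this disk, and no smaller disk contains both endpoints, so this is the minimum enclosing circle.
The points at distance exactly r from the centre are B, C — 2 points.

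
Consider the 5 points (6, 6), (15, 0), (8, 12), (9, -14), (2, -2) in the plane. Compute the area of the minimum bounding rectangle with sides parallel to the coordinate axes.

x ranges over [2, 15], width 13.
y ranges over [-14, 12], height 26.
Area = 13 × 26 = 338.

338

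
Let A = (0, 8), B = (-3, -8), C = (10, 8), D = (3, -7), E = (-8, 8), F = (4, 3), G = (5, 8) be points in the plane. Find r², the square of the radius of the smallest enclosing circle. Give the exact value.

116.6259765625

A smallest enclosing disk is always determined by at most three of the input points on its boundary.
The minimum enclosing circle is determined by three boundary points: B, C, E.
Their circumcentre is (1, 2.03125) with r² = 116.6259765625.
The farthest remaining point D is at distance² 85.5634765625 ≤ 116.6259765625.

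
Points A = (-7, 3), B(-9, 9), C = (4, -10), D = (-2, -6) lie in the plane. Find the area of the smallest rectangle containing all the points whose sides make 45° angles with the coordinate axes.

128

In coordinates u = x + y, v = x − y the rectangle is axis-aligned; the map (x,y)→(u,v) scales areas by 2.
u-values: -4, 0, -6, -8; range = 0 − (-8) = 8.
v-values: -10, -18, 14, 4; range = 14 − (-18) = 32.
Area = (8 × 32) / 2 = 128.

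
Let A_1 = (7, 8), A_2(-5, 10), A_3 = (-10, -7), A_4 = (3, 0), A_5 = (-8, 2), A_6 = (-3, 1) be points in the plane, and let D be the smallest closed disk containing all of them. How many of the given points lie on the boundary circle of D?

The farthest pair is A_1–A_3 with squared distance 514. The circle on this segment as diameter has centre (-1.5, 0.5) and r² = 514/4 = 128.5.
Check A_2: distance² to centre = 102.5 ≤ 128.5, so it lies inside.
All remaining points lie in this disk, and no smaller disk contains both endpoints, so this is the minimum enclosing circle.
The points at distance exactly r from the centre are A_1, A_3 — 2 points.

2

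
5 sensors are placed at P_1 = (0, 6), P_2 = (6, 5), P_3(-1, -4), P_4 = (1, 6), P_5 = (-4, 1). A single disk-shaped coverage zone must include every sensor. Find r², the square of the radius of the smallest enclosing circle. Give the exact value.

32045/961

By Welzl's lemma the MEC is supported by two points (diametrically opposite) or three points (on a circumcircle).
The minimum enclosing circle is determined by three boundary points: P_2, P_3, P_5.
Their circumcentre is (55/31, 33/31) with r² = 32045/961.
The farthest remaining point P_1 is at distance² 26434/961 ≤ 32045/961.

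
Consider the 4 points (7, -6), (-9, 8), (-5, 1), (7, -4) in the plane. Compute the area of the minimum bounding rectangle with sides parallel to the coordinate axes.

x ranges over [-9, 7], width 16.
y ranges over [-6, 8], height 14.
Area = 16 × 14 = 224.

224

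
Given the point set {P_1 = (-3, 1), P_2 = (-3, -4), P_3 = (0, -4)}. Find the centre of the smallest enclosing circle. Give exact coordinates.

Side lengths²: P_1P_2² = 25, P_1P_3² = 34, P_2P_3² = 9.
Since P_1P_3² = 34 ≥ 25 + 9 = 34, the angle opposite P_1P_3 is not acute, so the smallest enclosing circle has P_1P_3 as diameter.
Centre = midpoint of P_1P_3 = (-1.5, -1.5), r² = 34/4 = 8.5.
Centre = (-1.5, -1.5).

(-1.5, -1.5)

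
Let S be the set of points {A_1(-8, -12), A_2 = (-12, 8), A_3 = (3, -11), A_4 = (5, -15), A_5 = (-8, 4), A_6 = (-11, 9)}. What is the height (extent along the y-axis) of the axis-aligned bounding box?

24

max y = 9, min y = -15, so height = 24.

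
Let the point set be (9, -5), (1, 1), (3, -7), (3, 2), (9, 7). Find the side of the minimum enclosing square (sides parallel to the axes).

The bounding box has width 8 and height 14.
An axis-aligned square enclosing the set must have side ≥ max(width, height).
So the minimum side is max(8, 14) = 14.

14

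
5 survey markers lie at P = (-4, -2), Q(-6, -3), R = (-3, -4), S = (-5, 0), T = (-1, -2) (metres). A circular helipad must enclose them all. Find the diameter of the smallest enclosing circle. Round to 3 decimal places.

The minimum enclosing circle of a finite set is fixed by two of the points (as a diameter) or three (as a circumcircle).
The minimum enclosing circle is determined by three boundary points: Q, S, T.
Their circumcentre is (-25/7, -15/7) with r² = 325/49.
The farthest remaining point R is at distance² 185/49 ≤ 325/49.
Diameter = 2r = 2√(325/49) ≈ 5.151.

5.151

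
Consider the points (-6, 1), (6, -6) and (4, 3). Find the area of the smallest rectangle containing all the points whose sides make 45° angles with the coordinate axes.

114

In coordinates u = x + y, v = x − y the rectangle is axis-aligned; the map (x,y)→(u,v) scales areas by 2.
u-values: -5, 0, 7; range = 7 − (-5) = 12.
v-values: -7, 12, 1; range = 12 − (-7) = 19.
Area = (12 × 19) / 2 = 114.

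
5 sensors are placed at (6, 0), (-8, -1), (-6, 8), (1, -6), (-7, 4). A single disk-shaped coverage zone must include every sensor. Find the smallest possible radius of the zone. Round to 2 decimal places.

7.87

The minimum enclosing circle of a finite set is fixed by two of the points (as a diameter) or three (as a circumcircle).
The minimum enclosing circle is determined by three boundary points: (6, 0), (-6, 8), (1, -6).
Their circumcentre is (-1.75, 1.375) with r² = 61.953125.
The farthest remaining point (-8, -1) is at distance² 44.703125 ≤ 61.953125.
r = √(61.953125) ≈ 7.87.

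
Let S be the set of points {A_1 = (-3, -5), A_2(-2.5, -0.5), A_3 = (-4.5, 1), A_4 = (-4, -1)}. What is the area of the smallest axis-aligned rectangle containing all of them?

12

x ranges over [-4.5, -2.5], width 2.
y ranges over [-5, 1], height 6.
Area = 2 × 6 = 12.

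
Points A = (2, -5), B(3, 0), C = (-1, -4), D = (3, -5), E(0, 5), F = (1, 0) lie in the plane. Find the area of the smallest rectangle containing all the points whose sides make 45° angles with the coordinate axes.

65

In coordinates u = x + y, v = x − y the rectangle is axis-aligned; the map (x,y)→(u,v) scales areas by 2.
u-values: -3, 3, -5, -2, 5, 1; range = 5 − (-5) = 10.
v-values: 7, 3, 3, 8, -5, 1; range = 8 − (-5) = 13.
Area = (10 × 13) / 2 = 65.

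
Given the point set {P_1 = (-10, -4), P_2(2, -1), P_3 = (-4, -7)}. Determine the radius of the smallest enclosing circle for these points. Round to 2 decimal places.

Side lengths²: P_1P_2² = 153, P_1P_3² = 45, P_2P_3² = 72.
Since P_1P_2² = 153 ≥ 72 + 45 = 117, the angle opposite P_1P_2 is not acute, so the smallest enclosing circle has P_1P_2 as diameter.
Centre = midpoint of P_1P_2 = (-4, -2.5), r² = 153/4 = 38.25.
r = √(38.25) ≈ 6.18.

6.18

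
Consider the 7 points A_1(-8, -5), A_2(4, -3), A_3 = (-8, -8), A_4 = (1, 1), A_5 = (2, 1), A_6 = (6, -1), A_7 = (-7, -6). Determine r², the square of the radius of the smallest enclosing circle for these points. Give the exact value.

61.25

By Welzl's lemma the MEC is supported by two points (diametrically opposite) or three points (on a circumcircle).
The farthest pair is A_3–A_6 with squared distance 245. The circle on this segment as diameter has centre (-1, -4.5) and r² = 245/4 = 61.25.
Check A_1: distance² to centre = 49.25 ≤ 61.25, so it lies inside.
All remaining points lie in this disk, and no smaller disk contains both endpoints, so this is the minimum enclosing circle.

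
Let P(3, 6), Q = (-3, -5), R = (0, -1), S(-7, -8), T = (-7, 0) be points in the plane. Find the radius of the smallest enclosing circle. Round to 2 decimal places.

8.60

A smallest enclosing disk is always determined by at most three of the input points on its boundary.
The farthest pair is P–S with squared distance 296. The circle on this segment as diameter has centre (-2, -1) and r² = 296/4 = 74.
Check Q: distance² to centre = 17 ≤ 74, so it lies inside.
All remaining points lie in this disk, and no smaller disk contains both endpoints, so this is the minimum enclosing circle.
r = √74 ≈ 8.60.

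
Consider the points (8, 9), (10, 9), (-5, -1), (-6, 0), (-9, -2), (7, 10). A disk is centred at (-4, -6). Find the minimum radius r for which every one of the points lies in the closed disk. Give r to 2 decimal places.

The required radius is the distance from (-4, -6) to the farthest point.
Squared distances: 369, 421, 26, 40, 41, 377.
Maximum is 421, attained at (10, 9).
r = √421 ≈ 20.52.

20.52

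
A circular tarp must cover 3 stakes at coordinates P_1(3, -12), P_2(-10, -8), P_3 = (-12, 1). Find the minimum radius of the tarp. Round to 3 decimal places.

Side lengths²: P_1P_2² = 185, P_1P_3² = 394, P_2P_3² = 85.
Since P_1P_3² = 394 ≥ 185 + 85 = 270, the angle opposite P_1P_3 is not acute, so the smallest enclosing circle has P_1P_3 as diameter.
Centre = midpoint of P_1P_3 = (-4.5, -5.5), r² = 394/4 = 98.5.
r = √(98.5) ≈ 9.925.

9.925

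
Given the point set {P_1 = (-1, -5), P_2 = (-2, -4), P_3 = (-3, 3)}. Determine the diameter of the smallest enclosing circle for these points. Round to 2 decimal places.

8.25

Side lengths²: P_1P_2² = 2, P_1P_3² = 68, P_2P_3² = 50.
Since P_1P_3² = 68 ≥ 50 + 2 = 52, the angle opposite P_1P_3 is not acute, so the smallest enclosing circle has P_1P_3 as diameter.
Centre = midpoint of P_1P_3 = (-2, -1), r² = 68/4 = 17.
Diameter = 2r = 2√17 ≈ 8.25.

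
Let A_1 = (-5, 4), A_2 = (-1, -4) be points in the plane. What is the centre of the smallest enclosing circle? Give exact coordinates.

The smallest circle enclosing two points has them as diameter endpoints.
Centre = midpoint = (-3, 0); r² = |A_1A_2|²/4 = 80/4 = 20.
Centre = (-3, 0).

(-3, 0)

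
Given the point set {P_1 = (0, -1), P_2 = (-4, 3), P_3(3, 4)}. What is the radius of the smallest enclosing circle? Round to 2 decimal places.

3.64

Side lengths²: P_1P_2² = 32, P_1P_3² = 34, P_2P_3² = 50.
Since P_2P_3² = 50 < 34 + 32 = 66, the triangle is acute, so the smallest enclosing circle is the circumcircle.
Circumcentre = (-0.375, 2.625), r² = 13.28125.
r = √(13.28125) ≈ 3.64.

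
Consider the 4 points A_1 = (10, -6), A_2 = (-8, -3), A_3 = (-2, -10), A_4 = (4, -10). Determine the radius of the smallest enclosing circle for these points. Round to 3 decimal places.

9.124

By Welzl's lemma the MEC is supported by two points (diametrically opposite) or three points (on a circumcircle).
The farthest pair is A_1–A_2 with squared distance 333. The circle on this segment as diameter has centre (1, -4.5) and r² = 333/4 = 83.25.
Check A_3: distance² to centre = 39.25 ≤ 83.25, so it lies inside.
All remaining points lie in this disk, and no smaller disk contains both endpoints, so this is the minimum enclosing circle.
r = √(83.25) ≈ 9.124.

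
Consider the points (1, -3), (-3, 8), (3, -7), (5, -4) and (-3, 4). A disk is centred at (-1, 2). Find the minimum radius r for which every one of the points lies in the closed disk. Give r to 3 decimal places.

The required radius is the distance from (-1, 2) to the farthest point.
Squared distances: 29, 40, 97, 72, 8.
Maximum is 97, attained at (3, -7).
r = √97 ≈ 9.849.

9.849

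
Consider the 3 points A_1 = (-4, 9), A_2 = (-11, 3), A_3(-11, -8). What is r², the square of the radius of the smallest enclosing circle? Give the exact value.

84.5

Side lengths²: A_1A_2² = 85, A_1A_3² = 338, A_2A_3² = 121.
Since A_1A_3² = 338 ≥ 121 + 85 = 206, the angle opposite A_1A_3 is not acute, so the smallest enclosing circle has A_1A_3 as diameter.
Centre = midpoint of A_1A_3 = (-7.5, 0.5), r² = 338/4 = 84.5.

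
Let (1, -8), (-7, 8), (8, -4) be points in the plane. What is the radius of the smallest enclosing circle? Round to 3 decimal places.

Call the three points A, B, C in the order given.
Side lengths²: AB² = 320, AC² = 65, BC² = 369.
Since BC² = 369 < 320 + 65 = 385, the triangle is acute, so the smallest enclosing circle is the circumcircle.
Circumcentre = (1/6, 19/12), r² = 13325/144.
r = √(13325/144) ≈ 9.619.

9.619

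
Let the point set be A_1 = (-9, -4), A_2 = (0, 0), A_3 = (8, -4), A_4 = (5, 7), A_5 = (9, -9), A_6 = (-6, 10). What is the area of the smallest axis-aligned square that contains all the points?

361

The bounding box has width 18 and height 19.
An axis-aligned square enclosing the set must have side ≥ max(width, height).
So the minimum side is max(18, 19) = 19.
Area = 19² = 361.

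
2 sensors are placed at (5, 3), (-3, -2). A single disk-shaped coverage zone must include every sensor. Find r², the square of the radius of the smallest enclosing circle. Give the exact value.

22.25

The smallest circle enclosing two points has them as diameter endpoints.
Centre = midpoint = (1, 0.5); r² = |(5, 3)−(-3, -2)|²/4 = 89/4 = 22.25.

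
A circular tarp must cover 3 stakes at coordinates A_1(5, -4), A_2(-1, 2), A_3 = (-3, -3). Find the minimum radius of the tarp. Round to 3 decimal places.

Side lengths²: A_1A_2² = 72, A_1A_3² = 65, A_2A_3² = 29.
Since A_1A_2² = 72 < 65 + 29 = 94, the triangle is acute, so the smallest enclosing circle is the circumcircle.
Circumcentre = (17/14, -25/14), r² = 1885/98.
r = √(1885/98) ≈ 4.386.

4.386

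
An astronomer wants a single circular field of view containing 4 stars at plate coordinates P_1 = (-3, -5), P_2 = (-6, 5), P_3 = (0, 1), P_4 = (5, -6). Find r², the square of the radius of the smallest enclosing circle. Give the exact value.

The minimum enclosing circle of a finite set is fixed by two of the points (as a diameter) or three (as a circumcircle).
The farthest pair is P_2–P_4 with squared distance 242. The circle on this segment as diameter has centre (-0.5, -0.5) and r² = 242/4 = 60.5.
Check P_1: distance² to centre = 26.5 ≤ 60.5, so it lies inside.
All remaining points lie in this disk, and no smaller disk contains both endpoints, so this is the minimum enclosing circle.

60.5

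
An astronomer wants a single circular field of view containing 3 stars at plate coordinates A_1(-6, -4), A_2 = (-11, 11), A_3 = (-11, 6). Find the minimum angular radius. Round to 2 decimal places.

Side lengths²: A_1A_2² = 250, A_1A_3² = 125, A_2A_3² = 25.
Since A_1A_2² = 250 ≥ 125 + 25 = 150, the angle opposite A_1A_2 is not acute, so the smallest enclosing circle has A_1A_2 as diameter.
Centre = midpoint of A_1A_2 = (-8.5, 3.5), r² = 250/4 = 62.5.
r = √(62.5) ≈ 7.91.

7.91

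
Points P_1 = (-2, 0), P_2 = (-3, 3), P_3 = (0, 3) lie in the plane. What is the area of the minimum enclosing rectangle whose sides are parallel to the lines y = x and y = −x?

In coordinates u = x + y, v = x − y the rectangle is axis-aligned; the map (x,y)→(u,v) scales areas by 2.
u-values: -2, 0, 3; range = 3 − (-2) = 5.
v-values: -2, -6, -3; range = -2 − (-6) = 4.
Area = (5 × 4) / 2 = 10.

10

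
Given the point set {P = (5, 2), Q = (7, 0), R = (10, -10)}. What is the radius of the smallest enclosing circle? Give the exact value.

6.5

Side lengths²: PQ² = 8, PR² = 169, QR² = 109.
Since PR² = 169 ≥ 109 + 8 = 117, the angle opposite PR is not acute, so the smallest enclosing circle has PR as diameter.
Centre = midpoint of PR = (7.5, -4), r² = 169/4 = 42.25.
r = √(42.25) = 6.5.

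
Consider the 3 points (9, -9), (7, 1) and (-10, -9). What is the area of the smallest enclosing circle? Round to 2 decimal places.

Call the three points A, B, C in the order given.
Side lengths²: AB² = 104, AC² = 361, BC² = 389.
Since BC² = 389 < 361 + 104 = 465, the triangle is acute, so the smallest enclosing circle is the circumcircle.
Circumcentre = (-0.5, -5.7), r² = 101.14.
Area = π·r² = π·101.14 ≈ 317.74.

317.74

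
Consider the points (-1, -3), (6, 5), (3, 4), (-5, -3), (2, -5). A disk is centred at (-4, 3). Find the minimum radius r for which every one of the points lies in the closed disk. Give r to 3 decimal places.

The required radius is the distance from (-4, 3) to the farthest point.
Squared distances: 45, 104, 50, 37, 100.
Maximum is 104, attained at (6, 5).
r = √104 ≈ 10.198.

10.198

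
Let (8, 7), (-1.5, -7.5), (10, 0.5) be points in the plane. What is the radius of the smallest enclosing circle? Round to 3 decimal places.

Call the three points A, B, C in the order given.
Side lengths²: AB² = 300.5, AC² = 46.25, BC² = 196.25.
Since AB² = 300.5 ≥ 196.25 + 46.25 = 242.5, the angle opposite AB is not acute, so the smallest enclosing circle has AB as diameter.
Centre = midpoint of AB = (3.25, -0.25), r² = 300.5/4 = 75.125.
r = √(75.125) ≈ 8.667.

8.667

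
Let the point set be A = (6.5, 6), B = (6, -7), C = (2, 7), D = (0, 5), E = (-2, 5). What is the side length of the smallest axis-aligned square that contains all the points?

14

The bounding box has width 8.5 and height 14.
An axis-aligned square enclosing the set must have side ≥ max(width, height).
So the minimum side is max(8.5, 14) = 14.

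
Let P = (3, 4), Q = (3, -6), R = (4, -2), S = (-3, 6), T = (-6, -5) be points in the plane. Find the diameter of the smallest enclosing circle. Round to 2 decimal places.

13.58

The minimum enclosing circle is determined by three boundary points: Q, S, T.
Their circumcentre is (-16/17, -8/17) with r² = 13325/289.
The farthest remaining point P is at distance² 10265/289 ≤ 13325/289.
Diameter = 2r = 2√(13325/289) ≈ 13.58.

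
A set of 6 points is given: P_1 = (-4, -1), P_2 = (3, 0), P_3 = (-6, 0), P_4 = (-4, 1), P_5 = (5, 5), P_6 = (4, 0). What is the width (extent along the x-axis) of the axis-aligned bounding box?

11

max x = 5, min x = -6, so width = 11.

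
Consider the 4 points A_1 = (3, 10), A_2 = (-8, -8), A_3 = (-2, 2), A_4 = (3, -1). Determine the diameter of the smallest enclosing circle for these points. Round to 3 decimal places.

A smallest enclosing disk is always determined by at most three of the input points on its boundary.
The farthest pair is A_1–A_2 with squared distance 445. The circle on this segment as diameter has centre (-2.5, 1) and r² = 445/4 = 111.25.
Check A_3: distance² to centre = 1.25 ≤ 111.25, so it lies inside.
All remaining points lie in this disk, and no smaller disk contains both endpoints, so this is the minimum enclosing circle.
Diameter = 2r = 2√(111.25) ≈ 21.095.

21.095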